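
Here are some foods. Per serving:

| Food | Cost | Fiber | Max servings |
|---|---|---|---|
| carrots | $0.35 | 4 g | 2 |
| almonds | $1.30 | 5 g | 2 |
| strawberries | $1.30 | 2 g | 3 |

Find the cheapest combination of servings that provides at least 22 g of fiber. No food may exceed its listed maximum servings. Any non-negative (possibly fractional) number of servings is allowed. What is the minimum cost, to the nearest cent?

$5.90

Cost per g of fiber: carrots $0.0875, almonds $0.2600, strawberries $0.6500.
Take 2 servings of carrots: +8.0 g fiber for $0.70 (total $0.70, still need 14.0 g).
Take 2 servings of almonds: +10.0 g fiber for $2.60 (total $3.30, still need 4.0 g).
Take 2 servings of strawberries: +4.0 g fiber for $2.60 (total $5.90, still need 0.0 g).
Filling from the cheapest source first is optimal under one linear minimum: $5.90.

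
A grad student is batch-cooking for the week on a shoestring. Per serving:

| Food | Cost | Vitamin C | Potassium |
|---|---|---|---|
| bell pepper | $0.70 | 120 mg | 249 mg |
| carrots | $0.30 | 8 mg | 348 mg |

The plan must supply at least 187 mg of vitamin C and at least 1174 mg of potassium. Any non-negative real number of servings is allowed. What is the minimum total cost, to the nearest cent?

With two linear requirements the optimum uses one or two foods; enumerate the corners.
bell pepper only: max(187/120, 1174/249) = 4.715 servings → $3.30.
carrots only: max(187/8, 1174/348) = 23.38 servings → $7.01.
bell pepper + carrots with both tight: 1.4 servings and 2.372 servings → $1.69.
Cheapest feasible corner: $1.69.

$1.69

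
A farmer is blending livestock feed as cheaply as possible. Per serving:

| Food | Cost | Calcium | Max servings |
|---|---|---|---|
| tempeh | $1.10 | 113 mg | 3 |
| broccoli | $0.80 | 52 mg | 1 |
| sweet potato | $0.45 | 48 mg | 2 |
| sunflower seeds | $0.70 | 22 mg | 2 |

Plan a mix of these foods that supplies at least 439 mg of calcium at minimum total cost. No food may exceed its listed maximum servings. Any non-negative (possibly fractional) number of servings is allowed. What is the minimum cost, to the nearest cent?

$4.26

Cost per mg of calcium: sweet potato $0.0094, tempeh $0.0097, broccoli $0.0154, sunflower seeds $0.0318.
Take 2 servings of sweet potato: +96.0 mg calcium for $0.90 (total $0.90, still need 343.0 mg).
Take 3 servings of tempeh: +339.0 mg calcium for $3.30 (total $4.20, still need 4.0 mg).
Take 0.07692 servings of broccoli: +4.0 mg calcium for $0.06 (total $4.26, still need 0.0 mg).
Filling from the cheapest source first is optimal under one linear minimum: $4.26.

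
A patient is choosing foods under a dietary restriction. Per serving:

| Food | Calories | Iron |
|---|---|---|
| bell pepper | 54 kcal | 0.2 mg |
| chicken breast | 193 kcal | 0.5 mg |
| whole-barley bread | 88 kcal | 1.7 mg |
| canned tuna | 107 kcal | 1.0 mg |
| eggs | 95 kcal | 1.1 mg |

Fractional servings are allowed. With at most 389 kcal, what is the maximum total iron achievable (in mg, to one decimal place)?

Iron per kcal: whole-barley bread 0.01932, eggs 0.01158, canned tuna 0.009346, bell pepper 0.003704, chicken breast 0.002591.
With no serving limits, spend the whole calories allowance on whole-barley bread: 389 kcal / 88 kcal × 1.7 mg = 7.5 mg.

7.5 mg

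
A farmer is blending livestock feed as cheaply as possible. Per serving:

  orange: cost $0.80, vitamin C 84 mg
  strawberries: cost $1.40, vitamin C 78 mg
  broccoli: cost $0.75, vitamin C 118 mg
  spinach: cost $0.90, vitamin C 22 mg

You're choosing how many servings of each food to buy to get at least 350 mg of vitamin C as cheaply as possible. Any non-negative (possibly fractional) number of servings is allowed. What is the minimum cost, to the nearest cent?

$2.22

Cost per mg of vitamin C: broccoli $0.0064, orange $0.0095, strawberries $0.0179, spinach $0.0409.
With no serving limits, use only broccoli: 350 mg / 118 mg = 2.966 servings × $0.75 = $2.22.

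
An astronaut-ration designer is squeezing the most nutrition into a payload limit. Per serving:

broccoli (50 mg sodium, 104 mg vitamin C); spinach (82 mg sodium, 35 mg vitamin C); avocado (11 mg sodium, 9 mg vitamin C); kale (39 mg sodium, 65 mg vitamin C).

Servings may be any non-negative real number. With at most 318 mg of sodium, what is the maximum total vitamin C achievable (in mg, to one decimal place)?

Vitamin C per mg sodium: broccoli 2.08, kale 1.667, avocado 0.8182, spinach 0.4268.
With no serving limits, spend the whole sodium allowance on broccoli: 318 mg / 50 mg × 104 mg = 661.4 mg.

661.4 mg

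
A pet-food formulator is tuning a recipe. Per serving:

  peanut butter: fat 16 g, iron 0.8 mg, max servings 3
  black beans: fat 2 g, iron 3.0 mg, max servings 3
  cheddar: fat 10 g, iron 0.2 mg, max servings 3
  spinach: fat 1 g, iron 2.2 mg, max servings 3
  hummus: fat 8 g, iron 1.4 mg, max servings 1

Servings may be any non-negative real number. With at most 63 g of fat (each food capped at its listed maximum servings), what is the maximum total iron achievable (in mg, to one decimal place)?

Iron per g fat: spinach 2.2, black beans 1.5, hummus 0.175, peanut butter 0.05, cheddar 0.02.
Take 3 servings of spinach: uses 3 g fat, +6.6 mg iron (running total 6.6 mg).
Take 3 servings of black beans: uses 6 g fat, +9.0 mg iron (running total 15.6 mg).
Take 1 serving of hummus: uses 8 g fat, +1.4 mg iron (running total 17.0 mg).
Take 2.875 servings of peanut butter: uses 46 g fat, +2.3 mg iron (running total 19.3 mg).
Filling greedily by iron-per-g fat is optimal for one linear limit, giving 19.3 mg.

19.3 mg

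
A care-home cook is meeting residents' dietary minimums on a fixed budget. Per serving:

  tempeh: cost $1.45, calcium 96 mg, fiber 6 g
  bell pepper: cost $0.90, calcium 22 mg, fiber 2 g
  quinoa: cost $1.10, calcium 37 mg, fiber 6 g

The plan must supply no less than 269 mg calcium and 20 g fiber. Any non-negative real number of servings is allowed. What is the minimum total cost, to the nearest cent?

$4.53

Two binding constraints pin down two serving amounts, so the optimal mix uses at most two foods. The candidates are each food alone (scaled to the tighter of calcium/fiber) and each pair with both constraints tight.
tempeh only: max(269/96, 20/6) = 3.333 servings → $4.83.
bell pepper only: max(269/22, 20/2) = 12.23 servings → $11.00.
quinoa only: max(269/37, 20/6) = 7.27 servings → $8.00.
tempeh + bell pepper with both tight: 1.633 servings and 5.1 servings → $6.96.
tempeh + quinoa with both tight: 2.469 servings and 0.8644 servings → $4.53.
bell pepper + quinoa with both targets exact would need a negative amount; discard.
The minimum over all feasible corners is $4.53.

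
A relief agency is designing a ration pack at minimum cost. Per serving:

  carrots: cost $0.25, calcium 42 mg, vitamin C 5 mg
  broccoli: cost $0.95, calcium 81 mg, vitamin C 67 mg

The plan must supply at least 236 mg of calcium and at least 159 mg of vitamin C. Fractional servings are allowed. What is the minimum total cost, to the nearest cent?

$2.47

This is a tiny linear program; its minimum lies at a vertex of the feasible set. List the vertices and price them.
carrots only: max(236/42, 159/5) = 31.8 servings → $7.95.
broccoli only: max(236/81, 159/67) = 2.914 servings → $2.77.
carrots + broccoli with both tight: 1.218 servings and 2.282 servings → $2.47.
The minimum over all feasible corners is $2.47.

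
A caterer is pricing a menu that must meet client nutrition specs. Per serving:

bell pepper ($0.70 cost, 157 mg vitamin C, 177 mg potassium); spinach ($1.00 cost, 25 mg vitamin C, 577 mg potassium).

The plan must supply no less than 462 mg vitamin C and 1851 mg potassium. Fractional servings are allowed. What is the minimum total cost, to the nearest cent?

$4.21

Compare the cost at each extreme point of the feasible region.
bell pepper only: max(462/157, 1851/177) = 10.46 servings → $7.32.
spinach only: max(462/25, 1851/577) = 18.48 servings → $18.48.
bell pepper + spinach with both tight: 2.557 servings and 2.424 servings → $4.21.
The minimum over all feasible corners is $4.21.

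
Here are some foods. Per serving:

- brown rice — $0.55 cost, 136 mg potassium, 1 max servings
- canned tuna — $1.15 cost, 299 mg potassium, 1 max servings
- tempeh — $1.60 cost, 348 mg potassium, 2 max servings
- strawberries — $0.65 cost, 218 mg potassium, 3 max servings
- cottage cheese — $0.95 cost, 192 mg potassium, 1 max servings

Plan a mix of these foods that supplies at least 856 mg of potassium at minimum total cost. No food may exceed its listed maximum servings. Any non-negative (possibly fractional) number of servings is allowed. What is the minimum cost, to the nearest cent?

Cost per mg of potassium: strawberries $0.0030, canned tuna $0.0038, brown rice $0.0040, tempeh $0.0046, cottage cheese $0.0049.
Take 3 servings of strawberries: +654.0 mg potassium for $1.95 (total $1.95, still need 202.0 mg).
Take 0.6756 servings of canned tuna: +202.0 mg potassium for $0.78 (total $2.73, still need 0.0 mg).
Filling from the cheapest source first is optimal under one linear minimum: $2.73.

$2.73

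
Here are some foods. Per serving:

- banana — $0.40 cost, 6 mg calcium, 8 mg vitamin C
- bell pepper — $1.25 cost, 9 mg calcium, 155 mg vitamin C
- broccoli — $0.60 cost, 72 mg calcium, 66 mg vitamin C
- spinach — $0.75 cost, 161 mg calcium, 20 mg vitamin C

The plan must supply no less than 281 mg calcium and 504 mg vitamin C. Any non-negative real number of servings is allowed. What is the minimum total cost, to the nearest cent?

$4.31

For a min-cost LP with two ≥-constraints, a basic feasible solution has at most two positive variables.
banana only: max(281/6, 504/8) = 63 servings → $25.20.
bell pepper only: max(281/9, 504/155) = 31.22 servings → $39.03.
broccoli only: max(281/72, 504/66) = 7.636 servings → $4.58.
spinach only: max(281/161, 504/20) = 25.2 servings → $18.90.
banana + bell pepper with both tight: 45.48 servings and 0.9044 servings → $19.32.
banana + broccoli: the both-tight solution has a negative serving — not a feasible corner.
banana + spinach with both targets exact would need a negative amount; discard.
bell pepper + broccoli with both tight: 1.679 servings and 3.693 servings → $4.31.
bell pepper + spinach with both tight: 3.048 servings and 1.575 servings → $4.99.
broccoli + spinach: the both-tight solution has a negative serving — not a feasible corner.
Cheapest feasible corner: $4.31.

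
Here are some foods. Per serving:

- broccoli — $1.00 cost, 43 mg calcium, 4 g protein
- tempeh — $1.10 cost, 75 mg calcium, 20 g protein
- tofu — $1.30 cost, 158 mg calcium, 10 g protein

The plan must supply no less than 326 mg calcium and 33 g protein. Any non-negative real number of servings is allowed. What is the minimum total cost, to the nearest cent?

$3.07

A basic optimal solution has at most two foods positive. Try each food alone and each pair with both targets met exactly.
broccoli only: max(326/43, 33/4) = 8.25 servings → $8.25.
tempeh only: max(326/75, 33/20) = 4.347 servings → $4.78.
tofu only: max(326/158, 33/10) = 3.3 servings → $4.29.
broccoli + tempeh with both tight: 7.223 servings and 0.2054 servings → $7.45.
broccoli + tofu with both targets exact would need a negative amount; discard.
tempeh + tofu with both tight: 0.8108 servings and 1.678 servings → $3.07.
So the least-cost plan costs $3.07.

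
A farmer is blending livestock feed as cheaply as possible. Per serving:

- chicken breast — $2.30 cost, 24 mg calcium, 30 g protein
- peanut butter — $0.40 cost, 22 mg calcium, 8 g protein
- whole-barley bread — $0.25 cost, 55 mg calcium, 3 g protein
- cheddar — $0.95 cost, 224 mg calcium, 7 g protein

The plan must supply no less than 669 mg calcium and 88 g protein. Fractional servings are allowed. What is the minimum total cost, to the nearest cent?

The cheapest plan sits at a corner of the feasible region — with two constraints it uses at most two foods.
chicken breast only: max(669/24, 88/30) = 27.88 servings → $64.11.
peanut butter only: max(669/22, 88/8) = 30.41 servings → $12.16.
whole-barley bread only: max(669/55, 88/3) = 29.33 servings → $7.33.
cheddar only: max(669/224, 88/7) = 12.57 servings → $11.94.
chicken breast + peanut butter with both targets exact would need a negative amount; discard.
chicken breast + whole-barley bread with both tight: 1.795 servings and 11.38 servings → $6.97.
chicken breast + cheddar with both tight: 2.294 servings and 2.741 servings → $7.88.
peanut butter + whole-barley bread with both tight: 7.575 servings and 9.134 servings → $5.31.
peanut butter + cheddar with both tight: 9.175 servings and 2.085 servings → $5.65.
whole-barley bread + cheddar with both targets exact would need a negative amount; discard.
The minimum over all feasible corners is $5.31.

$5.31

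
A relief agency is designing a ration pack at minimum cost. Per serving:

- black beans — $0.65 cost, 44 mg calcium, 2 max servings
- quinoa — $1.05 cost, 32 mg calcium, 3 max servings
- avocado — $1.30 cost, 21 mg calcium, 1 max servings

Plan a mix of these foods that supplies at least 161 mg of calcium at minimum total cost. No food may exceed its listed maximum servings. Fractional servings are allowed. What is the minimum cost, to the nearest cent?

Cost per mg of calcium: black beans $0.0148, quinoa $0.0328, avocado $0.0619.
Take 2 servings of black beans: +88.0 mg calcium for $1.30 (total $1.30, still need 73.0 mg).
Take 2.281 servings of quinoa: +73.0 mg calcium for $2.40 (total $3.70, still need 0.0 mg).
Greedy by cheapest-per-mg is optimal for a single linear constraint, so the minimum cost is $3.70.

$3.70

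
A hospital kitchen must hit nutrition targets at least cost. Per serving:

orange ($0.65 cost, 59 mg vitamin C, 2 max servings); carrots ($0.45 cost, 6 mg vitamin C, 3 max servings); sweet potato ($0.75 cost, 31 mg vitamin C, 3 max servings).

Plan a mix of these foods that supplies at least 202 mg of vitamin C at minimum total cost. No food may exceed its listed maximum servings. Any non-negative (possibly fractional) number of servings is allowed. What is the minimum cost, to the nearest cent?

$3.33

Cost per mg of vitamin C: orange $0.0110, sweet potato $0.0242, carrots $0.0750.
Take 2 servings of orange: +118.0 mg vitamin C for $1.30 (total $1.30, still need 84.0 mg).
Take 2.71 servings of sweet potato: +84.0 mg vitamin C for $2.03 (total $3.33, still need 0.0 mg).
Filling from the cheapest source first is optimal under one linear minimum: $3.33.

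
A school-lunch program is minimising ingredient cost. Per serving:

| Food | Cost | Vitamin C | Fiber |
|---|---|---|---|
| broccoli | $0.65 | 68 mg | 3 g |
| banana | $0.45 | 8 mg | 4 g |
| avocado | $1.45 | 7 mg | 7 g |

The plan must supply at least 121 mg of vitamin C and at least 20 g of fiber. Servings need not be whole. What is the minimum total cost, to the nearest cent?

$2.66

Check every corner: each single food scaled to meet both minima, and each pair solved so both constraints bind.
broccoli only: max(121/68, 20/3) = 6.667 servings → $4.33.
banana only: max(121/8, 20/4) = 15.12 servings → $6.81.
avocado only: max(121/7, 20/7) = 17.29 servings → $25.06.
broccoli + banana with both tight: 1.306 servings and 4.02 servings → $2.66.
broccoli + avocado with both tight: 1.554 servings and 2.191 servings → $4.19.
banana + avocado: the both-tight solution has a negative serving — not a feasible corner.
Cheapest feasible corner: $2.66.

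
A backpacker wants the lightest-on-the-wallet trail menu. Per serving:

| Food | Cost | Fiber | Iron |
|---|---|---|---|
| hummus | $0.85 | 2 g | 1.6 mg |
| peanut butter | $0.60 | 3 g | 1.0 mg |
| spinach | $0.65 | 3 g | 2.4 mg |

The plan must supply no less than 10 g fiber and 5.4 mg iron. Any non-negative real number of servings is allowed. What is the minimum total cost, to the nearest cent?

Minimising a linear cost over {fiber ≥ 10, iron ≥ 5.4, servings ≥ 0} — the optimum is at a vertex, using one or two foods.
hummus only: max(10/2, 5.4/1.6) = 5 servings → $4.25.
peanut butter only: max(10/3, 5.4/1.0) = 5.4 servings → $3.24.
spinach only: max(10/3, 5.4/2.4) = 3.333 servings → $2.17.
hummus + peanut butter with both tight: 2.214 servings and 1.857 servings → $3.00.
hummus + spinach (both tight): parallel constraints — no distinct corner.
peanut butter + spinach with both tight: 1.857 servings and 1.476 servings → $2.07.
So the least-cost plan costs $2.07.

$2.07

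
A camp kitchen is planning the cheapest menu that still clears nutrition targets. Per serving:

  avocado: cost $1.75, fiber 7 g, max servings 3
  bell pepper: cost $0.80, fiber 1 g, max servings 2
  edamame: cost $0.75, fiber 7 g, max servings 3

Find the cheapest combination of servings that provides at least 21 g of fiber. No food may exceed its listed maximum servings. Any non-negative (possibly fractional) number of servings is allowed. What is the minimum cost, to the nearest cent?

Cost per g of fiber: edamame $0.1071, avocado $0.2500, bell pepper $0.8000.
Take 3 servings of edamame: +21.0 g fiber for $2.25 (total $2.25, still need 0.0 g).
Filling from the cheapest source first is optimal under one linear minimum: $2.25.

$2.25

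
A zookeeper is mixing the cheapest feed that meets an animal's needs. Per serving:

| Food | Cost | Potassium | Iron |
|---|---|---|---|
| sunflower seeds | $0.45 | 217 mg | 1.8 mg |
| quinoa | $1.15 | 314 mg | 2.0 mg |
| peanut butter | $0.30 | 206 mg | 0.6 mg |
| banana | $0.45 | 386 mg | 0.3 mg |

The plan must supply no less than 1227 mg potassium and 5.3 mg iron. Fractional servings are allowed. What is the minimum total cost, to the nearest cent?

$1.96

The cheapest plan sits at a corner of the feasible region — with two constraints it uses at most two foods.
sunflower seeds only: max(1227/217, 5.3/1.8) = 5.654 servings → $2.54.
quinoa only: max(1227/314, 5.3/2.0) = 3.908 servings → $4.49.
peanut butter only: max(1227/206, 5.3/0.6) = 8.833 servings → $2.65.
banana only: max(1227/386, 5.3/0.3) = 17.67 servings → $7.95.
sunflower seeds + quinoa: the both-tight solution has a negative serving — not a feasible corner.
sunflower seeds + peanut butter with both tight: 1.478 servings and 4.399 servings → $1.98.
sunflower seeds + banana with both tight: 2.664 servings and 1.681 servings → $1.96.
quinoa + peanut butter with both tight: 1.59 servings and 3.532 servings → $2.89.
quinoa + banana with both tight: 2.475 servings and 1.165 servings → $3.37.
peanut butter + banana with both targets exact would need a negative amount; discard.
The minimum over all feasible corners is $1.96.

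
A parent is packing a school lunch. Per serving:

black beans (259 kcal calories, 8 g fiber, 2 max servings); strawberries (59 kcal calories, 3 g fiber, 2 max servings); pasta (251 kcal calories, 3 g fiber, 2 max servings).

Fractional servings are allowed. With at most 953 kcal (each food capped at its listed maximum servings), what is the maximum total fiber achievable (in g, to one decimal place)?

Fiber per kcal: strawberries 0.05085, black beans 0.03089, pasta 0.01195.
Take 2 servings of strawberries: uses 118 kcal, +6.0 g fiber (running total 6.0 g).
Take 2 servings of black beans: uses 518 kcal, +16.0 g fiber (running total 22.0 g).
Take 1.263 servings of pasta: uses 317 kcal, +3.8 g fiber (running total 25.8 g).
Filling greedily by fiber-per-kcal is optimal for one linear limit, giving 25.8 g.

25.8 g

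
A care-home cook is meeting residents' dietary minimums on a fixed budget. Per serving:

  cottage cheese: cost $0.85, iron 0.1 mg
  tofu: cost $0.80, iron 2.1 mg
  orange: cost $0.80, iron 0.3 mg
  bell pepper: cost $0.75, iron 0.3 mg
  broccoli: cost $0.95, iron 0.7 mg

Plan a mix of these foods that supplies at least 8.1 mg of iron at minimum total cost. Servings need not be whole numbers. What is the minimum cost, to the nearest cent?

$3.09

Cost per mg of iron: tofu $0.3810, broccoli $1.3571, bell pepper $2.5000, orange $2.6667, cottage cheese $8.5000.
With no serving limits, use only tofu: 8.1 mg / 2.1 mg = 3.857 servings × $0.80 = $3.09.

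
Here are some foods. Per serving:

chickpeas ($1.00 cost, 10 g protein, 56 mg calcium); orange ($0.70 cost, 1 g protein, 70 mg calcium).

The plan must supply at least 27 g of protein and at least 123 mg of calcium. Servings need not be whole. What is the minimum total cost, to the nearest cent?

A basic optimal solution has at most two foods positive. Try each food alone and each pair with both targets met exactly.
chickpeas only: max(27/10, 123/56) = 2.7 servings → $2.70.
orange only: max(27/1, 123/70) = 27 servings → $18.90.
chickpeas + orange with both targets exact would need a negative amount; discard.
So the least-cost plan costs $2.70.

$2.70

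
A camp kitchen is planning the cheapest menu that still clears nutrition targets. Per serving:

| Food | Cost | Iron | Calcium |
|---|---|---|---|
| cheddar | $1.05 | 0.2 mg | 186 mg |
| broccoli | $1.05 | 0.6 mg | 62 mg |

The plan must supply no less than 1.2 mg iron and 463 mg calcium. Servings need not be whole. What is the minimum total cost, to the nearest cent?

$3.54

An LP optimum is at a vertex; with two nutrient constraints at most two foods are used. Check each candidate.
cheddar only: max(1.2/0.2, 463/186) = 6 servings → $6.30.
broccoli only: max(1.2/0.6, 463/62) = 7.468 servings → $7.84.
cheddar + broccoli with both tight: 2.05 servings and 1.317 servings → $3.54.
The minimum over all feasible corners is $3.54.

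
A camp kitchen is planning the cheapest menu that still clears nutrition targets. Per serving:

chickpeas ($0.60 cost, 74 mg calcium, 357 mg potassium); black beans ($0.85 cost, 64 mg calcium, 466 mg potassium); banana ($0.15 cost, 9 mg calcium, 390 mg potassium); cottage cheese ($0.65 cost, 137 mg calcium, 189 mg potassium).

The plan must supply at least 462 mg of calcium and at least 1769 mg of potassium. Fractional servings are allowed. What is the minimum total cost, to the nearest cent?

A basic optimal solution has at most two foods positive. Try each food alone and each pair with both targets met exactly.
chickpeas only: max(462/74, 1769/357) = 6.243 servings → $3.75.
black beans only: max(462/64, 1769/466) = 7.219 servings → $6.14.
banana only: max(462/9, 1769/390) = 51.33 servings → $7.70.
cottage cheese only: max(462/137, 1769/189) = 9.36 servings → $6.08.
chickpeas + black beans: the both-tight solution has a negative serving — not a feasible corner.
chickpeas + banana: intersection lies outside the first quadrant.
chickpeas + cottage cheese with both tight: 4.439 servings and 0.9744 servings → $3.30.
black beans + banana with both targets exact would need a negative amount; discard.
black beans + cottage cheese with both tight: 2.996 servings and 1.973 servings → $3.83.
banana + cottage cheese with both tight: 2.997 servings and 3.175 servings → $2.51.
Cheapest feasible corner: $2.51.

$2.51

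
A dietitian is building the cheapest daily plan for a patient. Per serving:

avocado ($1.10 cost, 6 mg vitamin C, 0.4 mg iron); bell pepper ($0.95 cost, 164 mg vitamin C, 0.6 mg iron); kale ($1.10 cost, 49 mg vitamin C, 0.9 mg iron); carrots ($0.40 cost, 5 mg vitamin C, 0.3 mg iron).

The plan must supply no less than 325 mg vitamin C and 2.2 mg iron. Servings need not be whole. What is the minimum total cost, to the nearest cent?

$3.03

Minimising a linear cost over {vitamin C ≥ 325, iron ≥ 2.2, servings ≥ 0} — the optimum is at a vertex, using one or two foods.
avocado only: max(325/6, 2.2/0.4) = 54.17 servings → $59.58.
bell pepper only: max(325/164, 2.2/0.6) = 3.667 servings → $3.48.
kale only: max(325/49, 2.2/0.9) = 6.633 servings → $7.30.
carrots only: max(325/5, 2.2/0.3) = 65 servings → $26.00.
avocado + bell pepper with both tight: 2.674 servings and 1.884 servings → $4.73.
avocado + kale: intersection lies outside the first quadrant.
avocado + carrots: intersection lies outside the first quadrant.
bell pepper + kale with both tight: 1.563 servings and 1.403 servings → $3.03.
bell pepper + carrots with both tight: 1.872 servings and 3.589 servings → $3.21.
kale + carrots: intersection lies outside the first quadrant.
So the least-cost plan costs $3.03.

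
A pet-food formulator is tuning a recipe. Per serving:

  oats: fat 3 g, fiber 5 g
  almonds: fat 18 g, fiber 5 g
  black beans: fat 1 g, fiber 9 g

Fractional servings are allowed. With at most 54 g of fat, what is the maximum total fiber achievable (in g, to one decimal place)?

Fiber per g fat: black beans 9, oats 1.667, almonds 0.2778.
With no serving limits, spend the whole fat allowance on black beans: 54 g / 1 g × 9 g = 486.0 g.

486.0 g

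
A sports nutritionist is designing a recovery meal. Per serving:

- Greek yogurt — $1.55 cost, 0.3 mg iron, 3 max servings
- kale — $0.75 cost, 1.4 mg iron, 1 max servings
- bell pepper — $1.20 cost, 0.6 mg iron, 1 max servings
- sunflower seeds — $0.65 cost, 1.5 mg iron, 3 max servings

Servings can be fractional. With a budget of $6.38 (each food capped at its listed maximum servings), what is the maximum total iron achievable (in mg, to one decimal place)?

Iron per dollar: sunflower seeds 2.308, kale 1.867, bell pepper 0.5, Greek yogurt 0.1935.
Take 3 servings of sunflower seeds: spends $1.95, +4.5 mg iron (running total 4.5 mg).
Take 1 serving of kale: spends $0.75, +1.4 mg iron (running total 5.9 mg).
Take 1 serving of bell pepper: spends $1.20, +0.6 mg iron (running total 6.5 mg).
Take 1.6 servings of Greek yogurt: spends $2.48, +0.5 mg iron (running total 7.0 mg).
Filling greedily by iron-per-dollar is optimal for one linear limit, giving 7.0 mg.

7.0 mg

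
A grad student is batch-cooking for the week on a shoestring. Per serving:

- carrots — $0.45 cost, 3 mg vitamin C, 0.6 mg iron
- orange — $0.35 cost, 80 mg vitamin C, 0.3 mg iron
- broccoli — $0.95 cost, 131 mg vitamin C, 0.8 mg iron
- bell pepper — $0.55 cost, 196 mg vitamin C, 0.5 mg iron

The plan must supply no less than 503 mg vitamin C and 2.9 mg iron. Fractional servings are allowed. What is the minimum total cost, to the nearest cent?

$2.62

A basic optimal solution has at most two foods positive. Try each food alone and each pair with both targets met exactly.
carrots only: max(503/3, 2.9/0.6) = 167.7 servings → $75.45.
orange only: max(503/80, 2.9/0.3) = 9.667 servings → $3.38.
broccoli only: max(503/131, 2.9/0.8) = 3.84 servings → $3.65.
bell pepper only: max(503/196, 2.9/0.5) = 5.8 servings → $3.19.
carrots + orange with both tight: 1.722 servings and 6.223 servings → $2.95.
carrots + broccoli: intersection lies outside the first quadrant.
carrots + bell pepper with both tight: 2.73 servings and 2.525 servings → $2.62.
orange + broccoli with both tight: 0.9109 servings and 3.283 servings → $3.44.
orange + bell pepper with both targets exact would need a negative amount; discard.
broccoli + bell pepper with both tight: 3.471 servings and 0.2464 servings → $3.43.
Cheapest feasible corner: $2.62.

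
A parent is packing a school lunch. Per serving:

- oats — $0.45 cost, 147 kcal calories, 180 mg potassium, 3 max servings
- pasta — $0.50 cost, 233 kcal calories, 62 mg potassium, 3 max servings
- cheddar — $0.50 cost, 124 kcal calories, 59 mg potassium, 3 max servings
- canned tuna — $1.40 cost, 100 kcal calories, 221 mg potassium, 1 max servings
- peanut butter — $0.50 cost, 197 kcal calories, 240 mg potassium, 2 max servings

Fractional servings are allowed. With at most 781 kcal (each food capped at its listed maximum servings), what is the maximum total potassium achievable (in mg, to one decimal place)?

1053.4 mg

Potassium per kcal: canned tuna 2.21, oats 1.224, peanut butter 1.218, cheddar 0.4758, pasta 0.2661.
Take 1 serving of canned tuna: uses 100 kcal, +221.0 mg potassium (running total 221.0 mg).
Take 3 servings of oats: uses 441 kcal, +540.0 mg potassium (running total 761.0 mg).
Take 1.218 servings of peanut butter: uses 240 kcal, +292.4 mg potassium (running total 1053.4 mg).
Greedy by best ratio exhausts the calories allowance optimally: 1053.4 mg.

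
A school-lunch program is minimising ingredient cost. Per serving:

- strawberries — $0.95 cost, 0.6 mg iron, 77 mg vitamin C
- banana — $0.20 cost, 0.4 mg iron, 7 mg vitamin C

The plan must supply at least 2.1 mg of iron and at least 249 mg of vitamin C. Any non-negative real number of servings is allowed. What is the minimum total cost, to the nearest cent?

$3.12

At the optimum either one food covers both requirements or two foods hit both targets exactly; no other combination can be cheaper.
strawberries only: max(2.1/0.6, 249/77) = 3.5 servings → $3.33.
banana only: max(2.1/0.4, 249/7) = 35.57 servings → $7.11.
strawberries + banana with both tight: 3.192 servings and 0.4624 servings → $3.12.
Cheapest feasible corner: $3.12.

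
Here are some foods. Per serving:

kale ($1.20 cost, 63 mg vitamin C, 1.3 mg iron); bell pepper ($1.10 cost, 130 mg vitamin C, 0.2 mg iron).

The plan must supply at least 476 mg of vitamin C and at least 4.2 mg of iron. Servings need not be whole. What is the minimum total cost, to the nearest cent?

An LP optimum is at a vertex; with two nutrient constraints at most two foods are used. Check each candidate.
kale only: max(476/63, 4.2/1.3) = 7.556 servings → $9.07.
bell pepper only: max(476/130, 4.2/0.2) = 21 servings → $23.10.
kale + bell pepper with both tight: 2.882 servings and 2.265 servings → $5.95.
So the least-cost plan costs $5.95.

$5.95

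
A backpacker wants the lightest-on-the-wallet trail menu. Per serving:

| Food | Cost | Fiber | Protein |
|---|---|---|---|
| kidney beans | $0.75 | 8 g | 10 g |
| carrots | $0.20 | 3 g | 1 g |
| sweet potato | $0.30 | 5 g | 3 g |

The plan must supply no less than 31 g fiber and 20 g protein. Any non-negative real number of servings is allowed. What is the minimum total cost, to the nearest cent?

Minimising a linear cost over {fiber ≥ 31, protein ≥ 20, servings ≥ 0} — the optimum is at a vertex, using one or two foods.
kidney beans only: max(31/8, 20/10) = 3.875 servings → $2.91.
carrots only: max(31/3, 20/1) = 20 servings → $4.00.
sweet potato only: max(31/5, 20/3) = 6.667 servings → $2.00.
kidney beans + carrots with both tight: 1.318 servings and 6.818 servings → $2.35.
kidney beans + sweet potato with both tight: 0.2692 servings and 5.769 servings → $1.93.
carrots + sweet potato with both targets exact would need a negative amount; discard.
So the least-cost plan costs $1.93.

$1.93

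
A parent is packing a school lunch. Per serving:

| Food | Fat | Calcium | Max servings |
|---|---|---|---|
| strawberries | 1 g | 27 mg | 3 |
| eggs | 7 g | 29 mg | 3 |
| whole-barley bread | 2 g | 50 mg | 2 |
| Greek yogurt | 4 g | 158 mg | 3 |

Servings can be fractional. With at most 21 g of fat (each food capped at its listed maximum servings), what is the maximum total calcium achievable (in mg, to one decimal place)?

663.3 mg

Calcium per g fat: Greek yogurt 39.5, strawberries 27, whole-barley bread 25, eggs 4.143.
Take 3 servings of Greek yogurt: uses 12 g fat, +474.0 mg calcium (running total 474.0 mg).
Take 3 servings of strawberries: uses 3 g fat, +81.0 mg calcium (running total 555.0 mg).
Take 2 servings of whole-barley bread: uses 4 g fat, +100.0 mg calcium (running total 655.0 mg).
Take 0.2857 servings of eggs: uses 2 g fat, +8.3 mg calcium (running total 663.3 mg).
Filling greedily by calcium-per-g fat is optimal for one linear limit, giving 663.3 mg.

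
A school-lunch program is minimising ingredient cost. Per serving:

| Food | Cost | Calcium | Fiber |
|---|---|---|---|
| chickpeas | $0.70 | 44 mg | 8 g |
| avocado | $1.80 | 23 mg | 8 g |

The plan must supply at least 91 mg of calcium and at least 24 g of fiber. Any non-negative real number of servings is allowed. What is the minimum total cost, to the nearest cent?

At the optimum either one food covers both requirements or two foods hit both targets exactly; no other combination can be cheaper.
chickpeas only: max(91/44, 24/8) = 3 servings → $2.10.
avocado only: max(91/23, 24/8) = 3.957 servings → $7.12.
chickpeas + avocado with both tight: 1.048 servings and 1.952 servings → $4.25.
The minimum over all feasible corners is $2.10.

$2.10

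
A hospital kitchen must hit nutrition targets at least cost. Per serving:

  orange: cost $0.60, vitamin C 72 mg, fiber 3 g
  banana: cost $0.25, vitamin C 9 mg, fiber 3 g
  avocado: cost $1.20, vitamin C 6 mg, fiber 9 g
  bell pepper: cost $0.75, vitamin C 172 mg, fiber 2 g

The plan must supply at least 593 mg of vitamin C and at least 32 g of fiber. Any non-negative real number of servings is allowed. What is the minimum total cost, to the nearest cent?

$4.41

At the optimum either one food covers both requirements or two foods hit both targets exactly; no other combination can be cheaper.
orange only: max(593/72, 32/3) = 10.67 servings → $6.40.
banana only: max(593/9, 32/3) = 65.89 servings → $16.47.
avocado only: max(593/6, 32/9) = 98.83 servings → $118.60.
bell pepper only: max(593/172, 32/2) = 16 servings → $12.00.
orange + banana with both tight: 7.889 servings and 2.778 servings → $5.43.
orange + avocado with both tight: 8.167 servings and 0.8333 servings → $5.90.
orange + bell pepper: the both-tight solution has a negative serving — not a feasible corner.
banana + avocado: the both-tight solution has a negative serving — not a feasible corner.
banana + bell pepper with both tight: 8.671 servings and 2.994 servings → $4.41.
avocado + bell pepper with both tight: 2.811 servings and 3.35 servings → $5.89.
The minimum over all feasible corners is $4.41.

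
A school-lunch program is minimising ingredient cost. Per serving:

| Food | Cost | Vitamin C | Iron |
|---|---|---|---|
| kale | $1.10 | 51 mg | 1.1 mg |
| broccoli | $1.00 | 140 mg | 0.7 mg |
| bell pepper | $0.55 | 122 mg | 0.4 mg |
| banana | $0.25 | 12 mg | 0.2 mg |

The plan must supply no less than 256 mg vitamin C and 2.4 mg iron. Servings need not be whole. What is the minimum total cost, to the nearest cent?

Compare the cost at each extreme point of the feasible region.
kale only: max(256/51, 2.4/1.1) = 5.02 servings → $5.52.
broccoli only: max(256/140, 2.4/0.7) = 3.429 servings → $3.43.
bell pepper only: max(256/122, 2.4/0.4) = 6 servings → $3.30.
banana only: max(256/12, 2.4/0.2) = 21.33 servings → $5.33.
kale + broccoli with both tight: 1.325 servings and 1.346 servings → $2.80.
kale + bell pepper with both tight: 1.673 servings and 1.399 servings → $2.61.
kale + banana with both targets exact would need a negative amount; discard.
broccoli + bell pepper: the both-tight solution has a negative serving — not a feasible corner.
broccoli + banana with both tight: 1.143 servings and 8 servings → $3.14.
bell pepper + banana with both tight: 1.143 servings and 9.714 servings → $3.06.
So the least-cost plan costs $2.61.

$2.61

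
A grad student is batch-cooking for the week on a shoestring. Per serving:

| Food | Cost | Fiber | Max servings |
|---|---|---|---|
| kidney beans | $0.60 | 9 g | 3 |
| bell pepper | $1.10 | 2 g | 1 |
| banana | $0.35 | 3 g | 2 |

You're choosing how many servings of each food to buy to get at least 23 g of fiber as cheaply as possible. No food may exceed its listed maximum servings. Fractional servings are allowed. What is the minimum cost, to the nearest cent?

$1.53

Cost per g of fiber: kidney beans $0.0667, banana $0.1167, bell pepper $0.5500.
Take 2.556 servings of kidney beans: +23.0 g fiber for $1.53 (total $1.53, still need 0.0 g).
Greedy by cheapest-per-g is optimal for a single linear constraint, so the minimum cost is $1.53.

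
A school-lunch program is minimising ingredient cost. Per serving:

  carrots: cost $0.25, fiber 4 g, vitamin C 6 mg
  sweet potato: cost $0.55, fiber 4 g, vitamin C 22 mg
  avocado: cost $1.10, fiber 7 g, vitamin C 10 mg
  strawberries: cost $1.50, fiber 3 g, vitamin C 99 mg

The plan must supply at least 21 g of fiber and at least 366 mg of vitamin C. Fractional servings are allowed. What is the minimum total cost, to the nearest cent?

A basic optimal solution has at most two foods positive. Try each food alone and each pair with both targets met exactly.
carrots only: max(21/4, 366/6) = 61 servings → $15.25.
sweet potato only: max(21/4, 366/22) = 16.64 servings → $9.15.
avocado only: max(21/7, 366/10) = 36.6 servings → $40.26.
strawberries only: max(21/3, 366/99) = 7 servings → $10.50.
carrots + sweet potato: intersection lies outside the first quadrant.
carrots + avocado: the both-tight solution has a negative serving — not a feasible corner.
carrots + strawberries with both tight: 2.595 servings and 3.54 servings → $5.96.
sweet potato + avocado: the both-tight solution has a negative serving — not a feasible corner.
sweet potato + strawberries with both tight: 2.973 servings and 3.036 servings → $6.19.
avocado + strawberries with both tight: 1.48 servings and 3.548 servings → $6.95.
The minimum over all feasible corners is $5.96.

$5.96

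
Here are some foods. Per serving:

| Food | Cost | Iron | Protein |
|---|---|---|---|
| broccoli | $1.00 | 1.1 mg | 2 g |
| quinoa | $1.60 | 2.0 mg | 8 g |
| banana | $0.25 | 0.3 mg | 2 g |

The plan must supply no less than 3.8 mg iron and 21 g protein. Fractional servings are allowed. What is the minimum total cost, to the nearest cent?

A basic optimal solution has at most two foods positive. Try each food alone and each pair with both targets met exactly.
broccoli only: max(3.8/1.1, 21/2) = 10.5 servings → $10.50.
quinoa only: max(3.8/2.0, 21/8) = 2.625 servings → $4.20.
banana only: max(3.8/0.3, 21/2) = 12.67 servings → $3.17.
broccoli + quinoa: the both-tight solution has a negative serving — not a feasible corner.
broccoli + banana with both tight: 0.8125 servings and 9.688 servings → $3.23.
quinoa + banana with both tight: 0.8125 servings and 7.25 servings → $3.11.
So the least-cost plan costs $3.11.

$3.11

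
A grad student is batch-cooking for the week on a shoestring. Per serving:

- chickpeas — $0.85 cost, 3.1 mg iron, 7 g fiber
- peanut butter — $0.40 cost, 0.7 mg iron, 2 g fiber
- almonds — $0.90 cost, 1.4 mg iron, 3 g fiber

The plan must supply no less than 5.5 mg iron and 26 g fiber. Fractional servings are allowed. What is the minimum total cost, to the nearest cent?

$3.16

Two binding constraints pin down two serving amounts, so the optimal mix uses at most two foods. The candidates are each food alone (scaled to the tighter of iron/fiber) and each pair with both constraints tight.
chickpeas only: max(5.5/3.1, 26/7) = 3.714 servings → $3.16.
peanut butter only: max(5.5/0.7, 26/2) = 13 servings → $5.20.
almonds only: max(5.5/1.4, 26/3) = 8.667 servings → $7.80.
chickpeas + peanut butter: intersection lies outside the first quadrant.
chickpeas + almonds: the both-tight solution has a negative serving — not a feasible corner.
peanut butter + almonds: the both-tight solution has a negative serving — not a feasible corner.
So the least-cost plan costs $3.16.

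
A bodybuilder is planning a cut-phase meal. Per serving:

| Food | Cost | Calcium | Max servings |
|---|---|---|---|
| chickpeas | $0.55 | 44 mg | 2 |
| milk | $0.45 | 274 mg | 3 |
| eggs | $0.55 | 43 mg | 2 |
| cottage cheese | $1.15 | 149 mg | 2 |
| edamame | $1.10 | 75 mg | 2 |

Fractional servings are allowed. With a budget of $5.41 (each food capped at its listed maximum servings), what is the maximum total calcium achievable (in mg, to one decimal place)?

1259.6 mg

Calcium per dollar: milk 608.9, cottage cheese 129.6, chickpeas 80, eggs 78.18, edamame 68.18.
Take 3 servings of milk: spends $1.35, +822.0 mg calcium (running total 822.0 mg).
Take 2 servings of cottage cheese: spends $2.30, +298.0 mg calcium (running total 1120.0 mg).
Take 2 servings of chickpeas: spends $1.10, +88.0 mg calcium (running total 1208.0 mg).
Take 1.2 servings of eggs: spends $0.66, +51.6 mg calcium (running total 1259.6 mg).
Filling greedily by calcium-per-dollar is optimal for one linear limit, giving 1259.6 mg.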